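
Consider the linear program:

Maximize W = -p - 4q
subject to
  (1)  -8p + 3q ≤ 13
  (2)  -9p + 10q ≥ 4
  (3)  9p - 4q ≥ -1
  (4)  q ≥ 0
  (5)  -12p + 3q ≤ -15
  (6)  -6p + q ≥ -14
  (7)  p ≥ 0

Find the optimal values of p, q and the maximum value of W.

p = 54/31, q = 61/31, maximum W = -298/31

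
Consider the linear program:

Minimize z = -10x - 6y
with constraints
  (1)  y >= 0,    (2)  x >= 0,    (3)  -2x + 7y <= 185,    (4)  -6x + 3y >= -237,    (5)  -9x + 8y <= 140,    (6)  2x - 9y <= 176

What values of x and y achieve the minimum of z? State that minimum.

x = 123/2, y = 44, minimum z = -879

Corner points and z = -10x - 6y:
  (0, 0) → z = 0
  (79/2, 0) → z = -395
  (0, 35/2) → z = -105
  (123/2, 44) → z = -879
  (500/47, 1385/47) → z = -13310/47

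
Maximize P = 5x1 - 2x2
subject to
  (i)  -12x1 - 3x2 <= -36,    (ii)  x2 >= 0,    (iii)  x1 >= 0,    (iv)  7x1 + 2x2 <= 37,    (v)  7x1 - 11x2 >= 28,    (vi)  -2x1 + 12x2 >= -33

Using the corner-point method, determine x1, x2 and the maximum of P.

x1 = 37/7, x2 = 0, maximum P = 185/7

Corner points and P = 5x1 - 2x2:
  (37/7, 0) → P = 185/7
  (4, 0) → P = 20
  (463/91, 9/13) → P = 2189/91

At the optimal vertex, x2 = 0 and 7x1 + 2x2 = 37.
Solving simultaneously gives x1 = 37/7, x2 = 0.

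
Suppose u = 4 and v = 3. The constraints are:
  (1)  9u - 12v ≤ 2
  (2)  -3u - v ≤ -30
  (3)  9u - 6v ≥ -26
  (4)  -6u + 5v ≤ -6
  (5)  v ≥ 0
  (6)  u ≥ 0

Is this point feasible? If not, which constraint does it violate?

Constraint (2): -3u - v = -15, which is not ≤ -30. All other constraints are satisfied.

not feasible — violates (2)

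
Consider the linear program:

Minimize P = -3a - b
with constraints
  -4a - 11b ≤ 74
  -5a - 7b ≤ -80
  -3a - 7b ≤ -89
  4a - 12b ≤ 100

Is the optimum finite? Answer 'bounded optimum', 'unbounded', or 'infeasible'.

unbounded

From the feasible point (-9/2, 205/14), moving in the direction (12, 4) keeps every constraint satisfied while P decreases without bound.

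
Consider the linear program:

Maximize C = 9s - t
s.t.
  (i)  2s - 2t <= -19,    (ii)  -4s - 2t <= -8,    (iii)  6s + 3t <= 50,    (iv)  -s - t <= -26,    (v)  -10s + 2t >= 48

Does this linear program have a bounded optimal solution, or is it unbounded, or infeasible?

Feasible corners and C = 9s - t:
  (-22, 48) → C = -246
  (-28/3, 106/3) → C = -358/3
The feasible region has finitely many vertices and no improving ray; the maximum is -358/3 at (-28/3, 106/3).

bounded optimum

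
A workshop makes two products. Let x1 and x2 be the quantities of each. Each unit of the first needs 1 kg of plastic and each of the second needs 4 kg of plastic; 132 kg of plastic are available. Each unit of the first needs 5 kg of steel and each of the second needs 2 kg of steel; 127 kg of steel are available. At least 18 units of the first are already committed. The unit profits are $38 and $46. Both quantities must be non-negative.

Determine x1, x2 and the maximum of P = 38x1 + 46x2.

Extreme points and P = 38x1 + 46x2:
  (127/5, 0) → P = 4826/5
  (18, 0) → P = 684
  (18, 37/2) → P = 1535

x1 = 18, x2 = 37/2, maximum P = 1535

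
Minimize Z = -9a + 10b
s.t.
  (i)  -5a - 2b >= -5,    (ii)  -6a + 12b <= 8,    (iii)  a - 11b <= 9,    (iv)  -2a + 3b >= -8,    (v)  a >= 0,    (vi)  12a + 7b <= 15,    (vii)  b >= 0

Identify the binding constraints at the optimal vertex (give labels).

Feasible corners and Z = -9a + 10b:
  (11/18, 35/36) → Z = 38/9
  (1, 0) → Z = -9
  (0, 2/3) → Z = 20/3
  (0, 0) → Z = 0

The minimum is at (1, 0). Substituting into each constraint, equality holds for (i) and (vii); the remaining constraints have slack.

(i) and (vii)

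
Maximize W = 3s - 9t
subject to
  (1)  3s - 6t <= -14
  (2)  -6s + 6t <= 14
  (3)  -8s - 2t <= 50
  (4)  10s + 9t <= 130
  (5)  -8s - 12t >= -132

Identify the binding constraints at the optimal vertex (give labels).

(1) and (2)

Corner points and W = 3s - 9t:
  (0, 7/3) → W = -21
  (52/7, 127/21) → W = -225/7
  (26/5, 113/15) → W = -261/5

The maximum is at (0, 7/3). Substituting into each constraint, equality holds for (1) and (2); the remaining constraints have slack.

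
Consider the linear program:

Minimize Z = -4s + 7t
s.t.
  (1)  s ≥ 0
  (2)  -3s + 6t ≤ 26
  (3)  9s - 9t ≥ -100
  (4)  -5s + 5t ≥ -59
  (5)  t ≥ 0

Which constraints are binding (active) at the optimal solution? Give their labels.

(4) and (5)

Vertices and Z = -4s + 7t:
  (0, 13/3) → Z = 91/3
  (0, 0) → Z = 0
  (484/15, 307/15) → Z = 71/5
  (59/5, 0) → Z = -236/5

The minimum is at (59/5, 0). Substituting into each constraint, equality holds for (4) and (5); the remaining constraints have slack.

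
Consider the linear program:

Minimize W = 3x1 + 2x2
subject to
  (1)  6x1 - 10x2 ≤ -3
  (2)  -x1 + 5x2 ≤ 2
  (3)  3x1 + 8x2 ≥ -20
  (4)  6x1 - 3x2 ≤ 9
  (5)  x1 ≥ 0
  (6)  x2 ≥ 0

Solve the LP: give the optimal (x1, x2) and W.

The optimum lies where 6x1 - 10x2 = -3 and x1 = 0.
Solving simultaneously gives x1 = 0, x2 = 3/10.

x1 = 0, x2 = 3/10, minimum W = 3/5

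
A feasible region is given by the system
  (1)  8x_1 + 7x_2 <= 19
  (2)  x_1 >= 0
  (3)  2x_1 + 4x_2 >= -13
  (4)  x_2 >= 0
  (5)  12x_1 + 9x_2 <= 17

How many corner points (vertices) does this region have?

The feasible vertices (each the meet of two boundaries and inside every other half-plane) are:
  (0, 0)
  (0, 17/9)
  (17/12, 0)

3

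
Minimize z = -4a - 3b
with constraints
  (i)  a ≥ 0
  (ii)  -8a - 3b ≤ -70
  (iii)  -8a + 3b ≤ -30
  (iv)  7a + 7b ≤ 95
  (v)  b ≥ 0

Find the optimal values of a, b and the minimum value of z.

Corner points and z = -4a - 3b:
  (25/4, 20/3) → z = -45
  (35/4, 0) → z = -35
  (45/7, 50/7) → z = -330/7
  (95/7, 0) → z = -380/7

a = 95/7, b = 0, minimum z = -380/7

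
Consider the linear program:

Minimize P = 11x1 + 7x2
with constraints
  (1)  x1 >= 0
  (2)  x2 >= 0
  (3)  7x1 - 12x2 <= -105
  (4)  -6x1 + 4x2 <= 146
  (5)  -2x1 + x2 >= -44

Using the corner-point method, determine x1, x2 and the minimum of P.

Corner points and P = 11x1 + 7x2:
  (0, 35/4) → P = 245/4
  (0, 73/2) → P = 511/2
  (633/17, 518/17) → P = 10589/17
  (161, 278) → P = 3717

x1 = 0, x2 = 35/4, minimum P = 245/4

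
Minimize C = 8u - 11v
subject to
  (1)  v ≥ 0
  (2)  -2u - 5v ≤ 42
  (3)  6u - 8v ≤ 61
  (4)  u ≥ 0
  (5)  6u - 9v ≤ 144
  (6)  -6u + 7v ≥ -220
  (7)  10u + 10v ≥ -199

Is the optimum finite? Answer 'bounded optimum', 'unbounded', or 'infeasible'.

unbounded

From the feasible point (61/6, 0), moving in the direction (0, 1) keeps every constraint satisfied while C decreases without bound.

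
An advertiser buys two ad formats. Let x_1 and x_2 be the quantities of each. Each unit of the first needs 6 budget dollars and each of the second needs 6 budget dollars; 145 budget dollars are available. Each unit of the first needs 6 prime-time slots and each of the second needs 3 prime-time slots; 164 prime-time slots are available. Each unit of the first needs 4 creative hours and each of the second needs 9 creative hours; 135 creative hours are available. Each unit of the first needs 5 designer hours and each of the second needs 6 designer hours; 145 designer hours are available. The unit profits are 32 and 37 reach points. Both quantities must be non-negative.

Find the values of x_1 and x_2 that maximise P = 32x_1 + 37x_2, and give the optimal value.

x_1 = 33/2, x_2 = 23/3, maximum P = 2435/3

The optimum lies where 6x_1 + 6x_2 = 145 and 4x_1 + 9x_2 = 135.
Solving simultaneously gives x_1 = 33/2, x_2 = 23/3.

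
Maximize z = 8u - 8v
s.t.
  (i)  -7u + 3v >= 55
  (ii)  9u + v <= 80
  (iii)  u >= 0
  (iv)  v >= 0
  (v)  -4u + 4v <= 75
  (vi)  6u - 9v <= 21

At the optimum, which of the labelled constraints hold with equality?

(i) and (iii)

Extreme points and z = 8u - 8v:
  (0, 55/3) → z = -440/3
  (5/16, 305/16) → z = -150
  (0, 75/4) → z = -150

The maximum is at (0, 55/3). Substituting into each constraint, equality holds for (i) and (iii); the remaining constraints have slack.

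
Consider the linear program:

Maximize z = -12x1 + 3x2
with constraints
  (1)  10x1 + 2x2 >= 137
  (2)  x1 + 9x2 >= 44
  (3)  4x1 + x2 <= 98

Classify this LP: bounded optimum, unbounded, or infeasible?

Corner points and z = -12x1 + 3x2:
  (1145/88, 303/88) → z = -12831/88
  (-59/2, 216) → z = 1002
  (838/35, 78/35) → z = -9822/35
The feasible region has finitely many vertices and no improving ray; the maximum is 1002 at (-59/2, 216).

bounded optimum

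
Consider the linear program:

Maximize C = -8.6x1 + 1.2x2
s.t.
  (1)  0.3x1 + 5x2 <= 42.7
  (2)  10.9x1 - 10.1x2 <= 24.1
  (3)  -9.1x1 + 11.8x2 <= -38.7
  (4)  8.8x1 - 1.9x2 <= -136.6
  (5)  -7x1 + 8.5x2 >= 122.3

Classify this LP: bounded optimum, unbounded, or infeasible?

From the feasible point (-177209/525, -19769/75), moving in the direction (-8.5, -7) keeps every constraint satisfied while C increases without bound.

unbounded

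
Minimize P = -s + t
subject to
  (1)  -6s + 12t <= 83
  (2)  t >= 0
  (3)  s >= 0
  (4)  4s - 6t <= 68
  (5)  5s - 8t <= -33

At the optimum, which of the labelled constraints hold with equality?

(1) and (5)

Vertices and P = -s + t:
  (0, 83/12) → P = 83/12
  (67/3, 217/12) → P = -17/4
  (0, 33/8) → P = 33/8

The minimum is at (67/3, 217/12). Substituting into each constraint, equality holds for (1) and (5); the remaining constraints have slack.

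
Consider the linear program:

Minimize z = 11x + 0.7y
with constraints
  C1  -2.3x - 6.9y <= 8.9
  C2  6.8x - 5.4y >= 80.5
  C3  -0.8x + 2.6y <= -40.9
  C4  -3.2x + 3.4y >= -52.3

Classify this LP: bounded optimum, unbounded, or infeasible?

infeasible

The boundaries -2.3x - 6.9y = 8.9 and 6.8x - 5.4y = 80.5 meet at (16913/1978, -8189/1978), but that point violates -0.8x + 2.6y ≤ -40.9. Every candidate vertex is excluded by some other constraint, so the feasible region is empty.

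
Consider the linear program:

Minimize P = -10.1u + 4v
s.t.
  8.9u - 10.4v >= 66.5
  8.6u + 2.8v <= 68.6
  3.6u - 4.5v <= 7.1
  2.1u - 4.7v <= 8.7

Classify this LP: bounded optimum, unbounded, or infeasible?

The boundaries 8.9u - 10.4v = 66.5 and 3.6u - 4.5v = 7.1 meet at (22541/261, 17621/261), but that point violates 8.6u + 2.8v ≤ 68.6. Every candidate vertex is excluded by some other constraint, so the feasible region is empty.

infeasible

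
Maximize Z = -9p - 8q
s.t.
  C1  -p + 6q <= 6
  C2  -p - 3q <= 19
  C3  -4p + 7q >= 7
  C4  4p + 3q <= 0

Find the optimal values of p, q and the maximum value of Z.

Extreme points and Z = -9p - 8q:
  (-44/3, -13/9) → Z = 1292/9
  (-2/3, 8/9) → Z = -10/9
  (-154/19, -69/19) → Z = 102
  (-21/40, 7/10) → Z = -7/8

p = -44/3, q = -13/9, maximum Z = 1292/9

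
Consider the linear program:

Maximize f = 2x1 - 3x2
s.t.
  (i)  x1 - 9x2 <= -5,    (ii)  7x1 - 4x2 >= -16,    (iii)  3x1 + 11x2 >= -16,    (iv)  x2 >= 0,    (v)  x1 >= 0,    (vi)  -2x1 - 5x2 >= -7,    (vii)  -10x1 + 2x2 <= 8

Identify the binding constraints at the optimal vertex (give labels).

(i) and (vi)

Feasible corners and f = 2x1 - 3x2:
  (0, 5/9) → f = -5/3
  (38/23, 17/23) → f = 25/23
  (0, 7/5) → f = -21/5

The maximum is at (38/23, 17/23). Substituting into each constraint, equality holds for (i) and (vi); the remaining constraints have slack.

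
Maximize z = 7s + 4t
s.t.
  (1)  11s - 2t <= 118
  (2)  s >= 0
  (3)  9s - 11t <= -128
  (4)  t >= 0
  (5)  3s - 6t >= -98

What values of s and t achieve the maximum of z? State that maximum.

Vertices and z = 7s + 4t:
  (0, 128/11) → z = 512/11
  (0, 49/3) → z = 196/3
  (310/21, 166/7) → z = 4162/21

s = 310/21, t = 166/7, maximum z = 4162/21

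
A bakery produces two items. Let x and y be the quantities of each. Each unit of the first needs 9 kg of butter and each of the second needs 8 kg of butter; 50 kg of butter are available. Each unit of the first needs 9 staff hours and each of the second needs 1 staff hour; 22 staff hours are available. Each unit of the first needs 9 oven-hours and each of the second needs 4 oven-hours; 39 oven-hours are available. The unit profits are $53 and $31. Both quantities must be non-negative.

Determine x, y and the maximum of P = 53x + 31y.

Vertices and P = 53x + 31y:
  (0, 0) → P = 0
  (0, 25/4) → P = 775/4
  (22/9, 0) → P = 1166/9
  (2, 4) → P = 230

The optimum lies where 9x + 8y = 50 and 9x + y = 22.
Solving simultaneously gives x = 2, y = 4.

x = 2, y = 4, maximum P = 230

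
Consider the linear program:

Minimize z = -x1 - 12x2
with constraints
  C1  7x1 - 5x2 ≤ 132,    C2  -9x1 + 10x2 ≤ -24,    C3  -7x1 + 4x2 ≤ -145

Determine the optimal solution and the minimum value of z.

x1 = 48, x2 = 204/5, minimum z = -2688/5

Feasible corners and z = -x1 - 12x2:
  (48, 204/5) → z = -2688/5
  (197/7, 13) → z = -1289/7
  (677/17, 1137/34) → z = -7499/17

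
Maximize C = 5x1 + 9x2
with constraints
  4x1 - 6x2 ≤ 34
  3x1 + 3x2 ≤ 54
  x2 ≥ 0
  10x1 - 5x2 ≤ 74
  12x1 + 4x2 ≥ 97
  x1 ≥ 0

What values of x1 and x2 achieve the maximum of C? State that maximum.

x1 = 25/8, x2 = 119/8, maximum C = 299/2

Corner points and C = 5x1 + 9x2:
  (164/15, 106/15) → C = 1774/15
  (25/8, 119/8) → C = 299/2
  (781/100, 41/50) → C = 4643/100

At the optimal vertex, 3x1 + 3x2 = 54 and 12x1 + 4x2 = 97.
Solving simultaneously gives x1 = 25/8, x2 = 119/8.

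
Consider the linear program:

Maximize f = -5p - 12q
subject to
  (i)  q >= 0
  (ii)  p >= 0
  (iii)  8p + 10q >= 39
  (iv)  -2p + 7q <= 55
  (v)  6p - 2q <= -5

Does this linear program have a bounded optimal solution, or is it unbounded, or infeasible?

Extreme points and f = -5p - 12q:
  (0, 39/10) → f = -234/5
  (0, 55/7) → f = -660/7
  (7/19, 137/38) → f = -857/19
  (75/38, 160/19) → f = -4215/38
The feasible region has finitely many vertices and no improving ray; the maximum is -857/19 at (7/19, 137/38).

bounded optimum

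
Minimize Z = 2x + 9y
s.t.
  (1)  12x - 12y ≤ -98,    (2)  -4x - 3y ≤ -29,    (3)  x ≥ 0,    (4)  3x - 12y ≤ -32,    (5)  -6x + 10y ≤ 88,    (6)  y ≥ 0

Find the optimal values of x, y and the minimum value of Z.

x = 9/14, y = 185/21, minimum Z = 564/7

Feasible corners and Z = 2x + 9y:
  (9/14, 185/21) → Z = 564/7
  (19/12, 39/4) → Z = 1091/12
  (13/29, 263/29) → Z = 2393/29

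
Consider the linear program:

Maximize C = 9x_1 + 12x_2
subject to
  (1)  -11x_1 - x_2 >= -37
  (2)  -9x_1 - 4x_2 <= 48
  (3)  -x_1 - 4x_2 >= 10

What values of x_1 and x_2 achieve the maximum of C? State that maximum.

Feasible corners and C = 9x_1 + 12x_2:
  (28/5, -123/5) → C = -1224/5
  (158/43, -147/43) → C = -342/43
  (-19/4, -21/16) → C = -117/2

x_1 = 158/43, x_2 = -147/43, maximum C = -342/43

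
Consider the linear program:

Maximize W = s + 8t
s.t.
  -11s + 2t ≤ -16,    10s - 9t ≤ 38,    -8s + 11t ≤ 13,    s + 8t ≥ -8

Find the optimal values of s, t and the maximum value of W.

The binding constraints are 10s - 9t = 38 and -8s + 11t = 13.
Solving simultaneously gives s = 535/38, t = 217/19.

s = 535/38, t = 217/19, maximum W = 4007/38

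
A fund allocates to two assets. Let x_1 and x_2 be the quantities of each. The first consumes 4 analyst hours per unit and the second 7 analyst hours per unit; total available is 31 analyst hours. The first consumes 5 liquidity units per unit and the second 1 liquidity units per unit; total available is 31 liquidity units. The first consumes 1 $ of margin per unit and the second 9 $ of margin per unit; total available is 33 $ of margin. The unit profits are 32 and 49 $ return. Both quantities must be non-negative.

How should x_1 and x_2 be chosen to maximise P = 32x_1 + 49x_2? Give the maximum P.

x_1 = 6, x_2 = 1, maximum P = 241

Vertices and P = 32x_1 + 49x_2:
  (0, 0) → P = 0
  (0, 11/3) → P = 539/3
  (31/5, 0) → P = 992/5
  (6, 1) → P = 241
  (48/29, 101/29) → P = 6485/29

At the optimal vertex, 4x_1 + 7x_2 = 31 and 5x_1 + x_2 = 31.
Solving simultaneously gives x_1 = 6, x_2 = 1.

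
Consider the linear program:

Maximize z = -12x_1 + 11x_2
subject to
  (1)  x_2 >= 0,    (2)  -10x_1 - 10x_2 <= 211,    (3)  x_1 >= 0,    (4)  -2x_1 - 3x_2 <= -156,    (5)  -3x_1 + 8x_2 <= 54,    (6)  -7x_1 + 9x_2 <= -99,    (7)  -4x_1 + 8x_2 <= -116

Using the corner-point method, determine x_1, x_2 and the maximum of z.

x_1 = 57, x_2 = 14, maximum z = -530

Feasible corners and z = -12x_1 + 11x_2:
  (78, 0) → z = -936
  (57, 14) → z = -530
  (170, 141/2) → z = -2529/2
The feasible region is unbounded (it extends along (8, 3), (1, 0)), but z strictly decreases along every unbounded feasible direction, so there is no improving ray and the maximum is attained at a vertex.

At the optimal vertex, -2x_1 - 3x_2 = -156 and -4x_1 + 8x_2 = -116.
Solving simultaneously gives x_1 = 57, x_2 = 14.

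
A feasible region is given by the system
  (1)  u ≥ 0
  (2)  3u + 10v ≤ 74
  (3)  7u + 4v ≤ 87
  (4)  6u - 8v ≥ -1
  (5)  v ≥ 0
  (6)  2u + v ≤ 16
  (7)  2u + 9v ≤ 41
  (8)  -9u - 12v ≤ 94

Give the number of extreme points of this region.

5

Pairwise boundary intersections that survive every other constraint:
  (0, 1/8)
  (0, 0)
  (319/70, 124/35)
  (8, 0)
  (103/16, 25/8)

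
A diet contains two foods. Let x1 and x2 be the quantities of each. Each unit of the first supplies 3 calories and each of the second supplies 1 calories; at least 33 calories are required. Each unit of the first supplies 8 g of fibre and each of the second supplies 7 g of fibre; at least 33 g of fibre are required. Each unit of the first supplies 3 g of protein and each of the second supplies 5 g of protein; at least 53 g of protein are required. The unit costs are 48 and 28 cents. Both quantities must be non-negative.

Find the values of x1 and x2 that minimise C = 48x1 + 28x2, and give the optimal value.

x1 = 28/3, x2 = 5, minimum C = 588

Extreme points and C = 48x1 + 28x2:
  (0, 33) → C = 924
  (53/3, 0) → C = 848
  (28/3, 5) → C = 588
The feasible region is unbounded (it extends along (0, 1), (1, 0)), but C strictly increases along every unbounded feasible direction, so there is no improving ray and the minimum is attained at a vertex.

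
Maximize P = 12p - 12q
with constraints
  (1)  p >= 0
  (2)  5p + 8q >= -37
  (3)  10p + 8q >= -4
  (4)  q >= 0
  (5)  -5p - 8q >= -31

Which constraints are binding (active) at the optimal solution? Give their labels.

Feasible corners and P = 12p - 12q:
  (0, 0) → P = 0
  (0, 31/8) → P = -93/2
  (31/5, 0) → P = 372/5

The maximum is at (31/5, 0). Substituting into each constraint, equality holds for (4) and (5); the remaining constraints have slack.

(4) and (5)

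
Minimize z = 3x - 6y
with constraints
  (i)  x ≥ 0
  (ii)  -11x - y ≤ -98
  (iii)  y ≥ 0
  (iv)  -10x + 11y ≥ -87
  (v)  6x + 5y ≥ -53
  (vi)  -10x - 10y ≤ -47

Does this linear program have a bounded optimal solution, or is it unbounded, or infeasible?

From the feasible point (0, 98), moving in the direction (0, 1) keeps every constraint satisfied while z decreases without bound.

unbounded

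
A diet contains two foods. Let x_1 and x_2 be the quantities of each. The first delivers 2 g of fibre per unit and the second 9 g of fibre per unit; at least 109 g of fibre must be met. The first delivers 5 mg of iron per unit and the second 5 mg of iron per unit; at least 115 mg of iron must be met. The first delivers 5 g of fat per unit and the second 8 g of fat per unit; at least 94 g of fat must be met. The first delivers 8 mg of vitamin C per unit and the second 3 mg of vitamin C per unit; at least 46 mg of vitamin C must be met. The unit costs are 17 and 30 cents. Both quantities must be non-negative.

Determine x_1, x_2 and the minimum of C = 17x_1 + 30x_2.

Feasible corners and C = 17x_1 + 30x_2:
  (0, 23) → C = 690
  (109/2, 0) → C = 1853/2
  (14, 9) → C = 508
The feasible region is unbounded (it extends along (0, 1), (1, 0)), but C strictly increases along every unbounded feasible direction, so there is no improving ray and the minimum is attained at a vertex.

x_1 = 14, x_2 = 9, minimum C = 508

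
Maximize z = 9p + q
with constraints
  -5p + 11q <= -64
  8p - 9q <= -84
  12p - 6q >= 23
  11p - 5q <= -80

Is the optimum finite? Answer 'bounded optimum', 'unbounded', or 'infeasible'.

The boundaries -5p + 11q = -64 and 8p - 9q = -84 meet at (-1500/43, -932/43), but that point violates 12p - 6q ≥ 23. Every candidate vertex is excluded by some other constraint, so the feasible region is empty.

infeasible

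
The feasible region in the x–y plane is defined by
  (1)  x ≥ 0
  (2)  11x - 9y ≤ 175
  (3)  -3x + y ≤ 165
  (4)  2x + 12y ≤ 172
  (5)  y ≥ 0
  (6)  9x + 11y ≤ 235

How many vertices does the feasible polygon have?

Pairwise boundary intersections that survive every other constraint:
  (0, 43/3)
  (0, 0)
  (175/11, 0)
  (20, 5)
  (464/43, 539/43)

5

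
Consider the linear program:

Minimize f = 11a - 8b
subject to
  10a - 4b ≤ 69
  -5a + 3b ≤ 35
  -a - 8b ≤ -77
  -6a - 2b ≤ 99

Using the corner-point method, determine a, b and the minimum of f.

a = 347/10, b = 139/2, minimum f = -1743/10

Vertices and f = 11a - 8b:
  (347/10, 139/2) → f = -1743/10
  (215/21, 701/84) → f = 321/7
  (-49/43, 420/43) → f = -3899/43

The binding constraints are 10a - 4b = 69 and -5a + 3b = 35.
Solving simultaneously gives a = 347/10, b = 139/2.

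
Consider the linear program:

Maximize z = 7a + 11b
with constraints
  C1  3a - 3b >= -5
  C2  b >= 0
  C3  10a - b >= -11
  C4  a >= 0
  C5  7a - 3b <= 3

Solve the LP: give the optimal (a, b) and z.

Vertices and z = 7a + 11b:
  (0, 5/3) → z = 55/3
  (2, 11/3) → z = 163/3
  (0, 0) → z = 0
  (3/7, 0) → z = 3

The optimum lies where 3a - 3b = -5 and 7a - 3b = 3.
Solving simultaneously gives a = 2, b = 11/3.

a = 2, b = 11/3, maximum z = 163/3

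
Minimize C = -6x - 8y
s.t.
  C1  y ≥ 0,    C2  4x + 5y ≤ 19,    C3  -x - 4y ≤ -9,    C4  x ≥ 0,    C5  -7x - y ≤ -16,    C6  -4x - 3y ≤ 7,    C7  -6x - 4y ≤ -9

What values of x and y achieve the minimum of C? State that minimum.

Extreme points and C = -6x - 8y:
  (31/11, 17/11) → C = -322/11
  (61/31, 69/31) → C = -918/31
  (55/27, 47/27) → C = -706/27

x = 61/31, y = 69/31, minimum C = -918/31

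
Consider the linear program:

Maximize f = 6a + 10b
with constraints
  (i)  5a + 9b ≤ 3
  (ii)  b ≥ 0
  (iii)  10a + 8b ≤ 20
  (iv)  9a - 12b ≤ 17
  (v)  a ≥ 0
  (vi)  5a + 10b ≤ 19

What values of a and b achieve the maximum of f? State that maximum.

Vertices and f = 6a + 10b:
  (3/5, 0) → f = 18/5
  (0, 1/3) → f = 10/3
  (0, 0) → f = 0

At the optimal vertex, 5a + 9b = 3 and b = 0.
Solving simultaneously gives a = 3/5, b = 0.

a = 3/5, b = 0, maximum f = 18/5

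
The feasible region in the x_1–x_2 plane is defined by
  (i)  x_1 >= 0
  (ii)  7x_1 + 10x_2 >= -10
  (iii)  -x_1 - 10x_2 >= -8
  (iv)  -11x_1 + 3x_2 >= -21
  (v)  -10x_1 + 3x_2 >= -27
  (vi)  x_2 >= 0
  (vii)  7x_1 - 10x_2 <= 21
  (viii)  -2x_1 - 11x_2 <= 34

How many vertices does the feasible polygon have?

Of the 28 pairwise boundary intersections, those satisfying every inequality are:
  (0, 4/5)
  (0, 0)
  (234/113, 67/113)
  (21/11, 0)

4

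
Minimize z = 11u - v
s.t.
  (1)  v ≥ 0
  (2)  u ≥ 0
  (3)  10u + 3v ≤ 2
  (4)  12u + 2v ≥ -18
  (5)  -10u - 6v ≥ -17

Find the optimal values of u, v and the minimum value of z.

Vertices and z = 11u - v:
  (0, 0) → z = 0
  (1/5, 0) → z = 11/5
  (0, 2/3) → z = -2/3

The binding constraints are u = 0 and 10u + 3v = 2.
Solving simultaneously gives u = 0, v = 2/3.

u = 0, v = 2/3, minimum z = -2/3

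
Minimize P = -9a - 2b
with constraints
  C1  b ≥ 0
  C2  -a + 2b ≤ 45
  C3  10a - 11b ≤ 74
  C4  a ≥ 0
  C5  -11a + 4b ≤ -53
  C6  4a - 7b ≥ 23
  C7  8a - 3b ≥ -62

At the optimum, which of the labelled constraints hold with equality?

Corner points and P = -9a - 2b:
  (37/5, 0) → P = -333/5
  (23/4, 0) → P = -207/4
  (265/26, 33/13) → P = -2517/26

The minimum is at (265/26, 33/13). Substituting into each constraint, equality holds for C3 and C6; the remaining constraints have slack.

C3 and C6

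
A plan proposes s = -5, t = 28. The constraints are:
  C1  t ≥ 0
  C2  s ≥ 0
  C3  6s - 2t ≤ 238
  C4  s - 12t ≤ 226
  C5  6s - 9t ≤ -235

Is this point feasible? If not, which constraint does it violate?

not feasible — violates C2

Constraint C2: s = -5, which is not ≥ 0. All other constraints are satisfied.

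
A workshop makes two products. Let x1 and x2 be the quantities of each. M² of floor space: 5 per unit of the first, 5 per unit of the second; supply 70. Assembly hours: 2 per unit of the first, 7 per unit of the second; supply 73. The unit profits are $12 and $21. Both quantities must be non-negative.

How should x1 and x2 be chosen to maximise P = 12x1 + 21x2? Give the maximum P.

x1 = 5, x2 = 9, maximum P = 249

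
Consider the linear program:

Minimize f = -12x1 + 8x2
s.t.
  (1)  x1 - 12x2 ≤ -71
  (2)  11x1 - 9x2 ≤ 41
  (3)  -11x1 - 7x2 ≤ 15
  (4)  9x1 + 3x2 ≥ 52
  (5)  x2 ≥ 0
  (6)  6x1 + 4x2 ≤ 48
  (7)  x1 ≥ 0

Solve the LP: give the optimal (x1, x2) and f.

Feasible corners and f = -12x1 + 8x2:
  (137/37, 691/111) → f = 596/111
  (73/19, 237/38) → f = 72/19
  (32/9, 20/3) → f = 32/3

The optimum lies where x1 - 12x2 = -71 and 6x1 + 4x2 = 48.
Solving simultaneously gives x1 = 73/19, x2 = 237/38.

x1 = 73/19, x2 = 237/38, minimum f = 72/19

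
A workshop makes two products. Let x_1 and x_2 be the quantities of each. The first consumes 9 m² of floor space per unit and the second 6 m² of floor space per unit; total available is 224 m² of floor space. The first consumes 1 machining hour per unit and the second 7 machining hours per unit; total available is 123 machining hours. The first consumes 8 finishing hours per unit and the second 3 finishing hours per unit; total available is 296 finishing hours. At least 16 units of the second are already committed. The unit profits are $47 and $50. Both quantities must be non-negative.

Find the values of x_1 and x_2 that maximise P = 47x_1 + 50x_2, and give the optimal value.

x_1 = 11, x_2 = 16, maximum P = 1317

Vertices and P = 47x_1 + 50x_2:
  (0, 123/7) → P = 6150/7
  (0, 16) → P = 800
  (11, 16) → P = 1317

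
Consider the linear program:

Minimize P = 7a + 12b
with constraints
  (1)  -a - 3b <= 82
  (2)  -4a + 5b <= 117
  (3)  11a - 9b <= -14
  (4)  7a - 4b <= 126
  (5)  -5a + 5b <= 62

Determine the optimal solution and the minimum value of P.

a = -149/5, b = -87/5, minimum P = -2087/5

Feasible corners and P = 7a + 12b:
  (-130/7, -148/7) → P = -2686/7
  (-149/5, -87/5) → P = -2087/5
  (244/5, 306/5) → P = 1076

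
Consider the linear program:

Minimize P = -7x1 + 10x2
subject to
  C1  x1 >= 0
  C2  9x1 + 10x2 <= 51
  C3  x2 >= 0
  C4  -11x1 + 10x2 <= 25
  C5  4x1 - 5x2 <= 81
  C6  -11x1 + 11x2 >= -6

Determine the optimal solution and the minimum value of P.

x1 = 6/11, x2 = 0, minimum P = -42/11

Corner points and P = -7x1 + 10x2:
  (0, 0) → P = 0
  (0, 5/2) → P = 25
  (13/10, 393/100) → P = 151/5
  (621/209, 507/209) → P = 723/209
  (6/11, 0) → P = -42/11

The binding constraints are x2 = 0 and -11x1 + 11x2 = -6.
Solving simultaneously gives x1 = 6/11, x2 = 0.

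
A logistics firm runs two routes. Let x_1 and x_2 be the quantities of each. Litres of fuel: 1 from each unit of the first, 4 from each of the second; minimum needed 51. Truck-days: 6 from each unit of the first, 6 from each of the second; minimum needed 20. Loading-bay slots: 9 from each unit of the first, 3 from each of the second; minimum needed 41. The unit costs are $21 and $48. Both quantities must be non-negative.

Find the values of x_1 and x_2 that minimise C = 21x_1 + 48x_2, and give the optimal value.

x_1 = 1/3, x_2 = 38/3, minimum C = 615

The feasible region is unbounded (it extends along (0, 1), (1, 0)), but C strictly increases along every unbounded feasible direction, so there is no improving ray and the minimum is attained at a vertex.

The binding constraints are x_1 + 4x_2 = 51 and 9x_1 + 3x_2 = 41.
Solving simultaneously gives x_1 = 1/3, x_2 = 38/3.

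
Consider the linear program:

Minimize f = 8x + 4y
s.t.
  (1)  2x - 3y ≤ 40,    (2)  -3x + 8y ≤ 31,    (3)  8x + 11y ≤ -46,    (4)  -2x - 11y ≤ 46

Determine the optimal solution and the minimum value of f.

Extreme points and f = 8x + 4y:
  (-709/97, 110/97) → f = -5232/97
  (-709/49, -76/49) → f = -5976/49
  (0, -46/11) → f = -184/11

x = -709/49, y = -76/49, minimum f = -5976/49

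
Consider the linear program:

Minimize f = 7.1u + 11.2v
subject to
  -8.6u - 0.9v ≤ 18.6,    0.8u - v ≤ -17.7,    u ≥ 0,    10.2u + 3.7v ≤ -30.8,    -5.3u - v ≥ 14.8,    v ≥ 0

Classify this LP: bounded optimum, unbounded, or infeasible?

The boundaries -5.3u - v = 14.8 and v = 0 meet at (-148/53, 0), but that point violates -8.6u - 0.9v ≤ 18.6. Every candidate vertex is excluded by some other constraint, so the feasible region is empty.

infeasible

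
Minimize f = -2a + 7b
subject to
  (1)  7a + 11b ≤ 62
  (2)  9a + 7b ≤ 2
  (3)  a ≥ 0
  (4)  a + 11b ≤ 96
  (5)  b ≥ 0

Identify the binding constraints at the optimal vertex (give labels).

(2) and (5)

Vertices and f = -2a + 7b:
  (0, 2/7) → f = 2
  (2/9, 0) → f = -4/9
  (0, 0) → f = 0

The minimum is at (2/9, 0). Substituting into each constraint, equality holds for (2) and (5); the remaining constraints have slack.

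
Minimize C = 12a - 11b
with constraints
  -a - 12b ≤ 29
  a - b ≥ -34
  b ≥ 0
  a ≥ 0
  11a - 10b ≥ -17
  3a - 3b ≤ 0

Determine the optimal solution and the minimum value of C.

The feasible region is unbounded (it extends along (1, 1)), but C strictly increases along every unbounded feasible direction, so there is no improving ray and the minimum is attained at a vertex.

The binding constraints are a - b = -34 and 11a - 10b = -17.
Solving simultaneously gives a = 323, b = 357.

a = 323, b = 357, minimum C = -51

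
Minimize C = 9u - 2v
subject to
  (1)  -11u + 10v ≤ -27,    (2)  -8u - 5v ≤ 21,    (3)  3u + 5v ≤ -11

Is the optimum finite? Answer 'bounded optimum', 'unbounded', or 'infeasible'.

Corner points and C = 9u - 2v:
  (-5/9, -149/45) → C = 73/45
  (5/17, -202/85) → C = 37/5
The feasible region has finitely many vertices and no improving ray; the minimum is 73/45 at (-5/9, -149/45).

bounded optimum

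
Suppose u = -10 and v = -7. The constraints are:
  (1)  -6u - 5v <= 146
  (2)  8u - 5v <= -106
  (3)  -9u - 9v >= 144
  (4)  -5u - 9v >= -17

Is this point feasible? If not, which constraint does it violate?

not feasible — violates (2)

Constraint (2): 8u - 5v = -45, which is not ≤ -106. All other constraints are satisfied.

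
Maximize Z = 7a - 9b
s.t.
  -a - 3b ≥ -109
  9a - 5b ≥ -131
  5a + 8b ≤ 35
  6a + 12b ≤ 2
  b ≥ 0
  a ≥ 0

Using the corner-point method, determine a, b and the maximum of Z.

a = 1/3, b = 0, maximum Z = 7/3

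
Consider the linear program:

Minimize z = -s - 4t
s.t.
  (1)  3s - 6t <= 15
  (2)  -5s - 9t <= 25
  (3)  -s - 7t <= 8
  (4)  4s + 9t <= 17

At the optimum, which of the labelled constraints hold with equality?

(2) and (4)

Vertices and z = -s - 4t:
  (19/9, -13/9) → z = 11/3
  (79/17, -3/17) → z = -67/17
  (-103/26, -15/26) → z = 163/26
  (-42, 185/9) → z = -362/9

The minimum is at (-42, 185/9). Substituting into each constraint, equality holds for (2) and (4); the remaining constraints have slack.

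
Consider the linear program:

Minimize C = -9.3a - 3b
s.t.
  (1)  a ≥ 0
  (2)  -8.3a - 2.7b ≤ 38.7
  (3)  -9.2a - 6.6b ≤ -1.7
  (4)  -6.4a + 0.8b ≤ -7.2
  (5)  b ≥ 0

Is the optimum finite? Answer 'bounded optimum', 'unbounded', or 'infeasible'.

From the feasible point (1.125, 0), moving in the direction (0.8, 6.4) keeps every constraint satisfied while C decreases without bound.

unbounded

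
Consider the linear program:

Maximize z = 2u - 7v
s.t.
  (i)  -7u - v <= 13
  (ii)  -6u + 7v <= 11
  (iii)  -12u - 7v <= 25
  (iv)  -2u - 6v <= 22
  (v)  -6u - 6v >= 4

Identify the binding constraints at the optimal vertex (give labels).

(iv) and (v)

Feasible corners and z = 2u - 7v:
  (-102/55, -1/55) → z = -197/55
  (-66/37, -19/37) → z = 1/37
  (-47/39, 7/13) → z = -241/39
  (2/29, -107/29) → z = 753/29
  (9/2, -31/6) → z = 271/6

The maximum is at (9/2, -31/6). Substituting into each constraint, equality holds for (iv) and (v); the remaining constraints have slack.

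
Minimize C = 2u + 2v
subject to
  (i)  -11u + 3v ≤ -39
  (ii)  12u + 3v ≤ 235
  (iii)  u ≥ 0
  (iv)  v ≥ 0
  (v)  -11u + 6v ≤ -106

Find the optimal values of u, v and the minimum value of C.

u = 106/11, v = 0, minimum C = 212/11

Feasible corners and C = 2u + 2v:
  (235/12, 0) → C = 235/6
  (576/35, 1313/105) → C = 6082/105
  (106/11, 0) → C = 212/11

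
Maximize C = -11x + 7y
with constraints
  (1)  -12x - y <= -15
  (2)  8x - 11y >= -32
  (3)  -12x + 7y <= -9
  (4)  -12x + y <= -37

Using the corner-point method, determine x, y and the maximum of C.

Vertices and C = -11x + 7y:
  (13/6, -11) → C = -605/6
  (17/4, 6) → C = -19/4
  (125/36, 14/3) → C = -199/36
The feasible region is unbounded (it extends along (1, -12), (11, 8)), but C strictly decreases along every unbounded feasible direction, so there is no improving ray and the maximum is attained at a vertex.

At the optimal vertex, 8x - 11y = -32 and -12x + 7y = -9.
Solving simultaneously gives x = 17/4, y = 6.

x = 17/4, y = 6, maximum C = -19/4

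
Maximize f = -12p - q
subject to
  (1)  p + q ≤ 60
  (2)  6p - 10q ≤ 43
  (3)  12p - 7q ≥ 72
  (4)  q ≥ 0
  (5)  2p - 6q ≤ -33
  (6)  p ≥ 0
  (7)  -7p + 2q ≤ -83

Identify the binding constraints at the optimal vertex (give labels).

Vertices and f = -12p - q:
  (643/16, 317/16) → f = -8033/16
  (492/19, 648/19) → f = -6552/19
  (147/4, 71/4) → f = -1835/4
  (437/25, 492/25) → f = -5736/25
  (282/19, 397/38) → f = -7165/38

The maximum is at (282/19, 397/38). Substituting into each constraint, equality holds for (5) and (7); the remaining constraints have slack.

(5) and (7)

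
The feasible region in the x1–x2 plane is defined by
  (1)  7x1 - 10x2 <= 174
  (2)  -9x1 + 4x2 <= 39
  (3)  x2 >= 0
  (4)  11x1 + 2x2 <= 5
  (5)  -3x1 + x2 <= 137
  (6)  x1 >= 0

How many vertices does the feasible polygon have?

Pairwise boundary intersections that survive every other constraint:
  (5/11, 0)
  (0, 0)
  (0, 5/2)

3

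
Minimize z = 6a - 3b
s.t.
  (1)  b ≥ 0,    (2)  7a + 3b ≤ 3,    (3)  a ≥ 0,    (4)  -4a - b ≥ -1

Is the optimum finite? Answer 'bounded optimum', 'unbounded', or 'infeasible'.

Vertices and z = 6a - 3b:
  (0, 0) → z = 0
  (1/4, 0) → z = 3/2
  (0, 1) → z = -3
The feasible region has finitely many vertices and no improving ray; the minimum is -3 at (0, 1).

bounded optimum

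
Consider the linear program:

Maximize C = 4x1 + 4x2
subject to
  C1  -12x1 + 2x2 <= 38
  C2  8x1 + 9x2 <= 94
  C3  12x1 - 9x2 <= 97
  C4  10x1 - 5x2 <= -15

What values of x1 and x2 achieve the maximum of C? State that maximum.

Extreme points and C = 4x1 + 4x2:
  (-77/62, 358/31) → C = 1278/31
  (-4, -5) → C = -36
  (67/26, 106/13) → C = 558/13

At the optimal vertex, 8x1 + 9x2 = 94 and 10x1 - 5x2 = -15.
Solving simultaneously gives x1 = 67/26, x2 = 106/13.

x1 = 67/26, x2 = 106/13, maximum C = 558/13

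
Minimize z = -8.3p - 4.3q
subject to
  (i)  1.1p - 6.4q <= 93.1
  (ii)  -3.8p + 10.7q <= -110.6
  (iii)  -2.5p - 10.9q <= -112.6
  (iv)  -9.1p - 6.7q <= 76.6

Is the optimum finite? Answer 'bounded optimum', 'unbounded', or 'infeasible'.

unbounded

From the feasible point (173543/2799, -10889/2799), moving in the direction (10.7, 3.8) keeps every constraint satisfied while z decreases without bound.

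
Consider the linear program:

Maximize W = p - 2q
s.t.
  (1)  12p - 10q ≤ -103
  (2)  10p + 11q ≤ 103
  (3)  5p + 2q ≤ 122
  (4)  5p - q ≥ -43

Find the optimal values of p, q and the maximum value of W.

Vertices and W = p - 2q:
  (-103/232, 1133/116) → W = -4635/232
  (-327/38, -1/38) → W = -325/38
  (-74/13, 189/13) → W = -452/13

p = -327/38, q = -1/38, maximum W = -325/38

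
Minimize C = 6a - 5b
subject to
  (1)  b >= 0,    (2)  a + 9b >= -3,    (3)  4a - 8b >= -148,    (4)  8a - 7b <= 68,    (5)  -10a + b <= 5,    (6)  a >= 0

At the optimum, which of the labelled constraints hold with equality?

(3) and (5)

Extreme points and C = 6a - 5b:
  (17/2, 0) → C = 51
  (0, 0) → C = 0
  (395/9, 364/9) → C = 550/9
  (27/19, 365/19) → C = -1663/19
  (0, 5) → C = -25

The minimum is at (27/19, 365/19). Substituting into each constraint, equality holds for (3) and (5); the remaining constraints have slack.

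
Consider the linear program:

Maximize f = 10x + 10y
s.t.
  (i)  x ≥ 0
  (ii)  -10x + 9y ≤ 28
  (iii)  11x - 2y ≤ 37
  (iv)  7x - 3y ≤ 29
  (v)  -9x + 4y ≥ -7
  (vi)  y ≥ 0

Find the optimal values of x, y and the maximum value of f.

x = 175/41, y = 322/41, maximum f = 4970/41

Vertices and f = 10x + 10y:
  (0, 28/9) → f = 280/9
  (0, 0) → f = 0
  (175/41, 322/41) → f = 4970/41
  (7/9, 0) → f = 70/9

At the optimal vertex, -10x + 9y = 28 and -9x + 4y = -7.
Solving simultaneously gives x = 175/41, y = 322/41.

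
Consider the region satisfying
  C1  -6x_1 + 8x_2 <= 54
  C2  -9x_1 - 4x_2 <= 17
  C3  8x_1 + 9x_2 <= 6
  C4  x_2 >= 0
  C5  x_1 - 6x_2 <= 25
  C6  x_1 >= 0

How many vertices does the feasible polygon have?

3

Pairwise boundary intersections that survive every other constraint:
  (3/4, 0)
  (0, 2/3)
  (0, 0)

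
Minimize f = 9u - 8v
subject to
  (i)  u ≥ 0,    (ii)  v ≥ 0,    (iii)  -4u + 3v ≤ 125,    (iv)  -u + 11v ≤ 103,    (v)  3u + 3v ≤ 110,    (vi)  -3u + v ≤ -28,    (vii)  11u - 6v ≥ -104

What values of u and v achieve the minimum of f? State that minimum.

u = 411/32, v = 337/32, minimum f = 1003/32

At the optimal vertex, -u + 11v = 103 and -3u + v = -28.
Solving simultaneously gives u = 411/32, v = 337/32.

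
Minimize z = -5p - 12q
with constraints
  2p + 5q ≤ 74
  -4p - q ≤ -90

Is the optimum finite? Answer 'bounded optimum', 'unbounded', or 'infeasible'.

unbounded

From the feasible point (188/9, 58/9), moving in the direction (5, -2) keeps every constraint satisfied while z decreases without bound.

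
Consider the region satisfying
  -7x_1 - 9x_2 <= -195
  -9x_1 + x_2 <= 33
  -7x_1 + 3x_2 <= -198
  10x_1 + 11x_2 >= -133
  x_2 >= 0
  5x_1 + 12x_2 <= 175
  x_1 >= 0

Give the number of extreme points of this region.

3

Pairwise boundary intersections that survive every other constraint:
  (198/7, 0)
  (967/33, 235/99)
  (35, 0)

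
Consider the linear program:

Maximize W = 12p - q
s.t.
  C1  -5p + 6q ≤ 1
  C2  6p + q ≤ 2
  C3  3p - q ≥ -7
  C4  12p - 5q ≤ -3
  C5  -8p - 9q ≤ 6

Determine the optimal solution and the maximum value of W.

Feasible corners and W = 12p - q:
  (-13/47, -3/47) → W = -153/47
  (-15/31, -22/93) → W = -518/93
  (-57/148, -12/37) → W = -159/37

p = -13/47, q = -3/47, maximum W = -153/47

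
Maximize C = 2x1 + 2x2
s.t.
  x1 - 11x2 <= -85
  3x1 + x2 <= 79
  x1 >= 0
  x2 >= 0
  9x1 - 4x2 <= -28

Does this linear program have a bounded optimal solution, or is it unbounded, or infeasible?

bounded optimum

Corner points and C = 2x1 + 2x2:
  (0, 85/11) → C = 170/11
  (32/95, 737/95) → C = 1538/95
  (0, 79) → C = 158
  (96/7, 265/7) → C = 722/7
The feasible region has finitely many vertices and no improving ray; the maximum is 158 at (0, 79).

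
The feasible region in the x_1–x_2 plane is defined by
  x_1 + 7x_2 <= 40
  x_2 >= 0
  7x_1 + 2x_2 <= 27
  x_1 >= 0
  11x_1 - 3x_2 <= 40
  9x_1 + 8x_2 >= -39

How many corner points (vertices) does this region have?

Of the 15 pairwise boundary intersections, those satisfying every inequality are:
  (109/47, 253/47)
  (0, 40/7)
  (0, 0)
  (40/11, 0)
  (161/43, 17/43)

5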